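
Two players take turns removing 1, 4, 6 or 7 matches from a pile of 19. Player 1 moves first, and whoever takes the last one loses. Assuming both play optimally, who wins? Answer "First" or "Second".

Mark each pile size as W (mover wins) or L (mover loses):
i:   0  1  2  3  4  5  6  7  8  9 10 11 12 13 14 15 16 17 18 19
     W  L  W  L  W  W  L  W  W  W  W  L  W  W  L  W  L  W  W  L
Position 19 is L, so the second player wins.

Second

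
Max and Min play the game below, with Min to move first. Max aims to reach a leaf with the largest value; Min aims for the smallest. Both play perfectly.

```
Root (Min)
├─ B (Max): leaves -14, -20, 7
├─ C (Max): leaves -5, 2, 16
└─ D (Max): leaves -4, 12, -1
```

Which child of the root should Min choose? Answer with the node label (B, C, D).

B

B (Max): max(-14, -20, 7) = 7
C (Max): max(-5, 2, 16) = 16
D (Max): max(-4, 12, -1) = 12
Root (Min): min(7, 16, 12) = 7
Min picks the child with the lowest value: B (value 7).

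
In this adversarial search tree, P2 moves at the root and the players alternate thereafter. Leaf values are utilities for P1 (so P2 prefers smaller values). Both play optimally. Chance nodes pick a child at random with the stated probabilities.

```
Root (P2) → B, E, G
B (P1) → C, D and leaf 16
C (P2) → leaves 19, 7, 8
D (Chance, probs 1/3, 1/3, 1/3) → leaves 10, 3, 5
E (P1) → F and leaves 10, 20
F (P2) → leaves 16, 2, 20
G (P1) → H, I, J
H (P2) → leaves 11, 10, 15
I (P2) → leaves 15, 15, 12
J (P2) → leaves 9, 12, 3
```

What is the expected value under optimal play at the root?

12

C (P2): min(19, 7, 8) = 7
D (Chance): 1/3·10 + 1/3·3 + 1/3·5 = 6
B (P1): max(7, 6, 16) = 16
F (P2): min(16, 2, 20) = 2
E (P1): max(2, 10, 20) = 20
H (P2): min(11, 10, 15) = 10
I (P2): min(15, 15, 12) = 12
J (P2): min(9, 12, 3) = 3
G (P1): max(10, 12, 3) = 12
Root (P2): min(16, 20, 12) = 12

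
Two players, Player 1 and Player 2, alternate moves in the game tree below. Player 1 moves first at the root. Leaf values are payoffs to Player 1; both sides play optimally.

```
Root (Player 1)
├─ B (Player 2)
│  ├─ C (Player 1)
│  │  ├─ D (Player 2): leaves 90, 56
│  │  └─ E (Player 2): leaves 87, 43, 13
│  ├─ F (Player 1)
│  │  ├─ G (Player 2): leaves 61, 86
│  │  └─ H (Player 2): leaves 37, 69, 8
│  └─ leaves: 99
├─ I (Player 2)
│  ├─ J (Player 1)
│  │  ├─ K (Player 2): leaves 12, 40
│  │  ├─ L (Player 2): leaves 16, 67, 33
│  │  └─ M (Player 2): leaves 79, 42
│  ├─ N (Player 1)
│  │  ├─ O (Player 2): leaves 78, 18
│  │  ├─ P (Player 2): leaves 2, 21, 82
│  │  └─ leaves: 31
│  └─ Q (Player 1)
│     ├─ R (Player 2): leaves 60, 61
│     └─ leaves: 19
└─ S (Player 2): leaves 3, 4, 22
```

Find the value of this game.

56

D (Player 2): min(90, 56) = 56
E (Player 2): min(87, 43, 13) = 13
C (Player 1): max(56, 13) = 56
G (Player 2): min(61, 86) = 61
H (Player 2): min(37, 69, 8) = 8
F (Player 1): max(61, 8) = 61
B (Player 2): min(56, 61, 99) = 56
K (Player 2): min(12, 40) = 12
L (Player 2): min(16, 67, 33) = 16
M (Player 2): min(79, 42) = 42
J (Player 1): max(12, 16, 42) = 42
O (Player 2): min(78, 18) = 18
P (Player 2): min(2, 21, 82) = 2
N (Player 1): max(18, 2, 31) = 31
R (Player 2): min(60, 61) = 60
Q (Player 1): max(60, 19) = 60
I (Player 2): min(42, 31, 60) = 31
S (Player 2): min(3, 4, 22) = 3
Root (Player 1): max(56, 31, 3) = 56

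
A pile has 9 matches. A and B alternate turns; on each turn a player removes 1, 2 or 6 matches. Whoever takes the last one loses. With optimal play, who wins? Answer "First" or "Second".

First

Positions where the player to move wins (W) vs loses (L):
i:   0  1  2  3  4  5  6  7  8  9
     W  L  W  W  L  W  W  W  L  W
Position 9 is W, so the first player wins.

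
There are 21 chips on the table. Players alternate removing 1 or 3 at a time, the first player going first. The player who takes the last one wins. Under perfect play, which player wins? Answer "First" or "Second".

i:   0  1  2  3  4  5  6  7  8  9 10 11 12 13 14 15 16 17 18 19 20 21
     L  W  L  W  L  W  L  W  L  W  L  W  L  W  L  W  L  W  L  W  L  W
Position 21 is W, so the first player wins.

First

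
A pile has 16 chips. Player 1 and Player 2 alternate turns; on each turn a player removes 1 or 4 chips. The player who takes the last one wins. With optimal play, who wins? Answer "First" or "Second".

First

Mark each pile size as W (mover wins) or L (mover loses):
i:   0  1  2  3  4  5  6  7  8  9 10 11 12 13 14 15 16
     L  W  L  W  W  L  W  L  W  W  L  W  L  W  W  L  W
Position 16 is W, so the first player wins.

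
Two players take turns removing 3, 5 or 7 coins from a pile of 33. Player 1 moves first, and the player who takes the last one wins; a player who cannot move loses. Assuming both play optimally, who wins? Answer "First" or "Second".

First

Mark each pile size as W (mover wins) or L (mover loses):
i:   0  1  2  3  4  5  6  7  8  9 10 11 12 13 14 15 16 17 18 19 20 21 22 23 24 25 26 27 28 29 30 31 32 33
     L  L  L  W  W  W  W  W  W  W  L  L  L  W  W  W  W  W  W  W  L  L  L  W  W  W  W  W  W  W  L  L  L  W
Position 33 is W, so the first player wins.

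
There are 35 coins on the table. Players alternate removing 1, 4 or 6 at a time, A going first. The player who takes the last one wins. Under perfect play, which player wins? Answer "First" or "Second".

i:   0  1  2  3  4  5  6  7  8  9 10 11 12 13 14 15 16 17 18 19 20 21 22 23 24 25 26 27 28 29 30 31 32 33 34 35
     L  W  L  W  W  L  W  L  W  W  L  W  L  W  W  L  W  L  W  W  L  W  L  W  W  L  W  L  W  W  L  W  L  W  W  L
Position 35 is L, so the second player wins.

Second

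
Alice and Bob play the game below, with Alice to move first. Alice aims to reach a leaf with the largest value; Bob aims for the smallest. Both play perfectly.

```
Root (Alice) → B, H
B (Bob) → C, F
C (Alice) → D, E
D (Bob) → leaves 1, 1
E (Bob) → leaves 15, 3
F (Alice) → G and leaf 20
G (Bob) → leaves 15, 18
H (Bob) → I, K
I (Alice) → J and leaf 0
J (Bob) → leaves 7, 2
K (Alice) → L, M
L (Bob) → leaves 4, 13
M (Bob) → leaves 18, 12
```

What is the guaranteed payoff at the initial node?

3

D (Bob): min(1, 1) = 1
E (Bob): min(15, 3) = 3
C (Alice): max(1, 3) = 3
G (Bob): min(15, 18) = 15
F (Alice): max(15, 20) = 20
B (Bob): min(3, 20) = 3
J (Bob): min(7, 2) = 2
I (Alice): max(2, 0) = 2
L (Bob): min(4, 13) = 4
M (Bob): min(18, 12) = 12
K (Alice): max(4, 12) = 12
H (Bob): min(2, 12) = 2
Root (Alice): max(3, 2) = 3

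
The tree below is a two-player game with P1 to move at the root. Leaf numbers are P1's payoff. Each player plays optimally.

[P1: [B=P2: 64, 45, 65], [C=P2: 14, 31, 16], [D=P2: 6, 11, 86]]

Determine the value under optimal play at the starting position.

B (P2): min(64, 45, 65) = 45
C (P2): min(14, 31, 16) = 14
D (P2): min(6, 11, 86) = 6
Root (P1): max(45, 14, 6) = 45

45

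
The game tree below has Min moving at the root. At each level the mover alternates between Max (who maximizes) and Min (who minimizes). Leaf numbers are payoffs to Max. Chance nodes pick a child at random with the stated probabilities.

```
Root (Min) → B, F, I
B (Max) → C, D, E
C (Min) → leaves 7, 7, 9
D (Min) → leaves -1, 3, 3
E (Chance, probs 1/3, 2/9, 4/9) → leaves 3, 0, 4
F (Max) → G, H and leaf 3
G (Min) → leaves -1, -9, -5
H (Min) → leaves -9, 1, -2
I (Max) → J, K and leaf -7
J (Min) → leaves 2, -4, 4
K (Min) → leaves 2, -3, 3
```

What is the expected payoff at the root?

C (Min): min(7, 7, 9) = 7
D (Min): min(-1, 3, 3) = -1
E (Chance): 1/3·3 + 2/9·0 + 4/9·4 = 2.78
B (Max): max(7, -1, 2.78) = 7
G (Min): min(-1, -9, -5) = -9
H (Min): min(-9, 1, -2) = -9
F (Max): max(-9, -9, 3) = 3
J (Min): min(2, -4, 4) = -4
K (Min): min(2, -3, 3) = -3
I (Max): max(-4, -3, -7) = -3
Root (Min): min(7, 3, -3) = -3

-3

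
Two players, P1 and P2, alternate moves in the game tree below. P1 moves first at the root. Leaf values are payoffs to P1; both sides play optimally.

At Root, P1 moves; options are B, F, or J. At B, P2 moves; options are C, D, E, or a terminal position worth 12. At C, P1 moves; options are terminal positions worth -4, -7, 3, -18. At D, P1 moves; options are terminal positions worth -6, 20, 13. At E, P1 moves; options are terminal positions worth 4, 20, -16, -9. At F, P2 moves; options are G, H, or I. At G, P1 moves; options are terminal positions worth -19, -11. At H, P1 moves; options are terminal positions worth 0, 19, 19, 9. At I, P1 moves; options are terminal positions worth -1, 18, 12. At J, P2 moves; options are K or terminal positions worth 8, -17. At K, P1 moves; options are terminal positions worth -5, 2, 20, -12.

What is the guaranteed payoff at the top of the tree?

C (P1): max(-4, -7, 3, -18) = 3
D (P1): max(-6, 20, 13) = 20
E (P1): max(4, 20, -16, -9) = 20
B (P2): min(3, 20, 20, 12) = 3
G (P1): max(-19, -11) = -11
H (P1): max(0, 19, 19, 9) = 19
I (P1): max(-1, 18, 12) = 18
F (P2): min(-11, 19, 18) = -11
K (P1): max(-5, 2, 20, -12) = 20
J (P2): min(20, 8, -17) = -17
Root (P1): max(3, -11, -17) = 3

3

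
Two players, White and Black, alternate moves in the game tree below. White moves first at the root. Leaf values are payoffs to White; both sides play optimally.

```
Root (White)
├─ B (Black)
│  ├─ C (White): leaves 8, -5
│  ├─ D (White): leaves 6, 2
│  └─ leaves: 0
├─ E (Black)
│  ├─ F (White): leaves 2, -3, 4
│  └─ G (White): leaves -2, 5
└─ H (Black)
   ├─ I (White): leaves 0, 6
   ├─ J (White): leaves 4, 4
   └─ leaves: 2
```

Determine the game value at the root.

4

C (White): max(8, -5) = 8
D (White): max(6, 2) = 6
B (Black): min(8, 6, 0) = 0
F (White): max(2, -3, 4) = 4
G (White): max(-2, 5) = 5
E (Black): min(4, 5) = 4
I (White): max(0, 6) = 6
J (White): max(4, 4) = 4
H (Black): min(6, 4, 2) = 2
Root (White): max(0, 4, 2) = 4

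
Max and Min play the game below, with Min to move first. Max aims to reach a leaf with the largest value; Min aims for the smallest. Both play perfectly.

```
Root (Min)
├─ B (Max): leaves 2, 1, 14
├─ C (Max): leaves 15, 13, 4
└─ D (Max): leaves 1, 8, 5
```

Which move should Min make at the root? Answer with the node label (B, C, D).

B (Max): max(2, 1, 14) = 14
C (Max): max(15, 13, 4) = 15
D (Max): max(1, 8, 5) = 8
Root (Min): min(14, 15, 8) = 8
Min picks the child with the lowest value: D (value 8).

D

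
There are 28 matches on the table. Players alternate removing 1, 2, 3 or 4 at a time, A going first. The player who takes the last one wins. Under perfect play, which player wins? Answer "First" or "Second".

Positions where the player to move wins (W) vs loses (L):
i:   0  1  2  3  4  5  6  7  8  9 10 11 12 13 14 15 16 17 18 19 20 21 22 23 24 25 26 27 28
     L  W  W  W  W  L  W  W  W  W  L  W  W  W  W  L  W  W  W  W  L  W  W  W  W  L  W  W  W
Position 28 is W, so the first player wins.

First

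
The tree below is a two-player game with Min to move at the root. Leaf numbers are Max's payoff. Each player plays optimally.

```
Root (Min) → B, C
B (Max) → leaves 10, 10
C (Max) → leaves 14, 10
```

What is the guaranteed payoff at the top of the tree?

B (Max): max(10, 10) = 10
C (Max): max(14, 10) = 14
Root (Min): min(10, 14) = 10

10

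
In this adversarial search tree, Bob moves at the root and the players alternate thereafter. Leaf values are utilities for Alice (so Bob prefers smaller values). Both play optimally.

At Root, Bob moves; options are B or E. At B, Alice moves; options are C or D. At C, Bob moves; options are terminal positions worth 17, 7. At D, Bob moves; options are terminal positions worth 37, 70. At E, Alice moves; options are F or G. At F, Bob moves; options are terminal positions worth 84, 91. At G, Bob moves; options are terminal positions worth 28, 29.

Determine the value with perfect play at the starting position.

37

C (Bob): min(17, 7) = 7
D (Bob): min(37, 70) = 37
B (Alice): max(7, 37) = 37
F (Bob): min(84, 91) = 84
G (Bob): min(28, 29) = 28
E (Alice): max(84, 28) = 84
Root (Bob): min(37, 84) = 37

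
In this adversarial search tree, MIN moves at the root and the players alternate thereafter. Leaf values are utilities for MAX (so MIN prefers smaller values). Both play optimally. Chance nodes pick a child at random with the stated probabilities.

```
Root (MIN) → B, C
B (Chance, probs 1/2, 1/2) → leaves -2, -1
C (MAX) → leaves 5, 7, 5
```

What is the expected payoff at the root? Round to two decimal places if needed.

B (Chance): 1/2·-2 + 1/2·-1 = -1.5
C (MAX): max(5, 7, 5) = 7
Root (MIN): min(-1.5, 7) = -1.5

-1.5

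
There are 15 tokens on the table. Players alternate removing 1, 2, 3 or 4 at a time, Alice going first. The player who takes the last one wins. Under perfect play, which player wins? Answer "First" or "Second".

Mark each pile size as W (mover wins) or L (mover loses):
i:   0  1  2  3  4  5  6  7  8  9 10 11 12 13 14 15
     L  W  W  W  W  L  W  W  W  W  L  W  W  W  W  L
Position 15 is L, so the second player wins.

Second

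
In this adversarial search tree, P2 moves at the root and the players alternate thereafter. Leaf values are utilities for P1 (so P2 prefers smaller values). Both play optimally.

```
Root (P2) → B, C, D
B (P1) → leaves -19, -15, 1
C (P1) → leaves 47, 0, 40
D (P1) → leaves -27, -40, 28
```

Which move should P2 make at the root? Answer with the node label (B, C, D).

B

B (P1): max(-19, -15, 1) = 1
C (P1): max(47, 0, 40) = 47
D (P1): max(-27, -40, 28) = 28
Root (P2): min(1, 47, 28) = 1
P2 picks the child with the lowest value: B (value 1).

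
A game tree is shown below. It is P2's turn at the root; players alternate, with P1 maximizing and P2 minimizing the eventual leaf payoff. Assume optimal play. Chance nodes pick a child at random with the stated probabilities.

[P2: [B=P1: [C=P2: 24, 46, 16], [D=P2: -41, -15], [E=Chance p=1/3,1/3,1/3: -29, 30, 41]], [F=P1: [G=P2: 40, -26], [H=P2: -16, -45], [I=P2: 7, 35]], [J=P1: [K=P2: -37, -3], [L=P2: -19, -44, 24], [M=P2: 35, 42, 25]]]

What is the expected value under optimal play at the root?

C (P2): min(24, 46, 16) = 16
D (P2): min(-41, -15) = -41
E (Chance): 1/3·-29 + 1/3·30 + 1/3·41 = 14
B (P1): max(16, -41, 14) = 16
G (P2): min(40, -26) = -26
H (P2): min(-16, -45) = -45
I (P2): min(7, 35) = 7
F (P1): max(-26, -45, 7) = 7
K (P2): min(-37, -3) = -37
L (P2): min(-19, -44, 24) = -44
M (P2): min(35, 42, 25) = 25
J (P1): max(-37, -44, 25) = 25
Root (P2): min(16, 7, 25) = 7

7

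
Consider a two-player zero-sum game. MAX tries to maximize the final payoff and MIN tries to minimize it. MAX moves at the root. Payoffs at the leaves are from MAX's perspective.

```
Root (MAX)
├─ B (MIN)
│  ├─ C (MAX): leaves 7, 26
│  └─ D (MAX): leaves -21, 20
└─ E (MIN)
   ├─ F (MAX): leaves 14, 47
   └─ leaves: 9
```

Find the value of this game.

20

C (MAX): max(7, 26) = 26
D (MAX): max(-21, 20) = 20
B (MIN): min(26, 20) = 20
F (MAX): max(14, 47) = 47
E (MIN): min(47, 9) = 9
Root (MAX): max(20, 9) = 20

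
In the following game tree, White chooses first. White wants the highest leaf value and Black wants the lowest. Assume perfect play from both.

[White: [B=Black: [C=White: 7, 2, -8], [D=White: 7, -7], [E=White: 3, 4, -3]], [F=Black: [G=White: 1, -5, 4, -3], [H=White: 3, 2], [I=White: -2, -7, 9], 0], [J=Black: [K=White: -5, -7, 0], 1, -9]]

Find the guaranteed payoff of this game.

4

C (White): max(7, 2, -8) = 7
D (White): max(7, -7) = 7
E (White): max(3, 4, -3) = 4
B (Black): min(7, 7, 4) = 4
G (White): max(1, -5, 4, -3) = 4
H (White): max(3, 2) = 3
I (White): max(-2, -7, 9) = 9
F (Black): min(4, 3, 9, 0) = 0
K (White): max(-5, -7, 0) = 0
J (Black): min(0, 1, -9) = -9
Root (White): max(4, 0, -9) = 4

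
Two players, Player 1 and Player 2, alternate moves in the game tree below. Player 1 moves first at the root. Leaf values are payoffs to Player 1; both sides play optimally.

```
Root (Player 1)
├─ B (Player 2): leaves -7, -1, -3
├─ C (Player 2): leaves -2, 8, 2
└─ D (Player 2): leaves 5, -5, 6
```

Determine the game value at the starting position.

B (Player 2): min(-7, -1, -3) = -7
C (Player 2): min(-2, 8, 2) = -2
D (Player 2): min(5, -5, 6) = -5
Root (Player 1): max(-7, -2, -5) = -2

-2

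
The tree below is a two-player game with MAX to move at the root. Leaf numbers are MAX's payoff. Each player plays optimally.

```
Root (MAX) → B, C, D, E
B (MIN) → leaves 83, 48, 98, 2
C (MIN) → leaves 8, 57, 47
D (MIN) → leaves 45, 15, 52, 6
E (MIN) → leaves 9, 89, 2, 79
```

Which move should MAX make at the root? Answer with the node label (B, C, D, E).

B (MIN): min(83, 48, 98, 2) = 2
C (MIN): min(8, 57, 47) = 8
D (MIN): min(45, 15, 52, 6) = 6
E (MIN): min(9, 89, 2, 79) = 2
Root (MAX): max(2, 8, 6, 2) = 8
MAX picks the child with the highest value: C (value 8).

C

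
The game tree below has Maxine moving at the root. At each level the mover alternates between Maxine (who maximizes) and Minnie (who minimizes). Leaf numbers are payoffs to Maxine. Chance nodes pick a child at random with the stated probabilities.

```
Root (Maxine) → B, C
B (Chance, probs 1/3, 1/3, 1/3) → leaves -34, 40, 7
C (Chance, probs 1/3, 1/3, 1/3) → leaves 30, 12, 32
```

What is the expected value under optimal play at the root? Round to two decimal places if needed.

B (Chance): 1/3·-34 + 1/3·40 + 1/3·7 = 4.33
C (Chance): 1/3·30 + 1/3·12 + 1/3·32 = 24.67
Root (Maxine): max(4.33, 24.67) = 24.67

24.67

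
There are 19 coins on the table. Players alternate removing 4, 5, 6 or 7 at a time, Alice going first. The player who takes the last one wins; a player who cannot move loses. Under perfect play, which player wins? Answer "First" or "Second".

Mark each pile size as W (mover wins) or L (mover loses):
i:   0  1  2  3  4  5  6  7  8  9 10 11 12 13 14 15 16 17 18 19
     L  L  L  L  W  W  W  W  W  W  W  L  L  L  L  W  W  W  W  W
Position 19 is W, so the first player wins.

First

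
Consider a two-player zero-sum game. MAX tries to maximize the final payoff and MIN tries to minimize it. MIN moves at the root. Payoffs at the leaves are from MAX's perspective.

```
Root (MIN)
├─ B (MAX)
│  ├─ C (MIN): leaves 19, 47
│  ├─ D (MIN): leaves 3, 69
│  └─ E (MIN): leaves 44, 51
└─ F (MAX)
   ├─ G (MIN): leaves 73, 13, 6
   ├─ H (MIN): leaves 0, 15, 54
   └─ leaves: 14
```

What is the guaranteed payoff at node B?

44

C: min(19, 47) = 19
D: min(3, 69) = 3
E: min(44, 51) = 44
B: max(19, 3, 44) = 44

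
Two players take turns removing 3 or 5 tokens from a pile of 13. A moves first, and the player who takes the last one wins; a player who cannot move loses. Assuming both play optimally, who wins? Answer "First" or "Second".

Compute winning (W) and losing (L) positions by backward induction:
i:   0  1  2  3  4  5  6  7  8  9 10 11 12 13
     L  L  L  W  W  W  W  W  L  L  L  W  W  W
Position 13 is W, so the first player wins.

First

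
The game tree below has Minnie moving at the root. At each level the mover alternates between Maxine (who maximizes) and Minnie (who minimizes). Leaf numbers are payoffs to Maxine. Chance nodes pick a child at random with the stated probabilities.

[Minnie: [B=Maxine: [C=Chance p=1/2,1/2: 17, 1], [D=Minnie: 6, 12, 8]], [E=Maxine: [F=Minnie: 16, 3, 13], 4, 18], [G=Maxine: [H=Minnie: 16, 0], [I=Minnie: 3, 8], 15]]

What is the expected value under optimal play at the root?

9

C (Chance): 1/2·17 + 1/2·1 = 9
D (Minnie): min(6, 12, 8) = 6
B (Maxine): max(9, 6) = 9
F (Minnie): min(16, 3, 13) = 3
E (Maxine): max(3, 4, 18) = 18
H (Minnie): min(16, 0) = 0
I (Minnie): min(3, 8) = 3
G (Maxine): max(0, 3, 15) = 15
Root (Minnie): min(9, 18, 15) = 9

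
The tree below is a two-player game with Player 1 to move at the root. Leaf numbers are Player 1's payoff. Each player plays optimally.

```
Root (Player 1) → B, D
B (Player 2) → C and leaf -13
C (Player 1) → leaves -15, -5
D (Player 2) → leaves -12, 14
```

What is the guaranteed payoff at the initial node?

-12

C (Player 1): max(-15, -5) = -5
B (Player 2): min(-5, -13) = -13
D (Player 2): min(-12, 14) = -12
Root (Player 1): max(-13, -12) = -12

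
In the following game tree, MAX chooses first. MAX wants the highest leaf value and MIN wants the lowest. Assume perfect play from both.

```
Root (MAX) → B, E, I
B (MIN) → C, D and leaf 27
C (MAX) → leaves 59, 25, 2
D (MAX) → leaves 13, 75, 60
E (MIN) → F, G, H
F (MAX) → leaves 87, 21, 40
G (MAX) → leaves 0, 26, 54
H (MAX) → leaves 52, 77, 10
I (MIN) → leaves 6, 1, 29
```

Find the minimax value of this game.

54

C (MAX): max(59, 25, 2) = 59
D (MAX): max(13, 75, 60) = 75
B (MIN): min(59, 75, 27) = 27
F (MAX): max(87, 21, 40) = 87
G (MAX): max(0, 26, 54) = 54
H (MAX): max(52, 77, 10) = 77
E (MIN): min(87, 54, 77) = 54
I (MIN): min(6, 1, 29) = 1
Root (MAX): max(27, 54, 1) = 54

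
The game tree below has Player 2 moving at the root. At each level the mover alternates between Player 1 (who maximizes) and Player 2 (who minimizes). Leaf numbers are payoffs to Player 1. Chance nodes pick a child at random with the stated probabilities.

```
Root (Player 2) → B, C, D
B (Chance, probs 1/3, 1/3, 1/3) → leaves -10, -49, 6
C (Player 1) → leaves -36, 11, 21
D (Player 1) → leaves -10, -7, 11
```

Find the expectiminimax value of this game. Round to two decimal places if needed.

-17.67

B (Chance): 1/3·-10 + 1/3·-49 + 1/3·6 = -17.67
C (Player 1): max(-36, 11, 21) = 21
D (Player 1): max(-10, -7, 11) = 11
Root (Player 2): min(-17.67, 21, 11) = -17.67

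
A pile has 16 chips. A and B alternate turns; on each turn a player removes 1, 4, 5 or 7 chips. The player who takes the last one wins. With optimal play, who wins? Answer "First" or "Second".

i:   0  1  2  3  4  5  6  7  8  9 10 11 12 13 14 15 16
     L  W  L  W  W  W  W  W  L  W  L  W  W  W  W  W  L
Position 16 is L, so the second player wins.

Second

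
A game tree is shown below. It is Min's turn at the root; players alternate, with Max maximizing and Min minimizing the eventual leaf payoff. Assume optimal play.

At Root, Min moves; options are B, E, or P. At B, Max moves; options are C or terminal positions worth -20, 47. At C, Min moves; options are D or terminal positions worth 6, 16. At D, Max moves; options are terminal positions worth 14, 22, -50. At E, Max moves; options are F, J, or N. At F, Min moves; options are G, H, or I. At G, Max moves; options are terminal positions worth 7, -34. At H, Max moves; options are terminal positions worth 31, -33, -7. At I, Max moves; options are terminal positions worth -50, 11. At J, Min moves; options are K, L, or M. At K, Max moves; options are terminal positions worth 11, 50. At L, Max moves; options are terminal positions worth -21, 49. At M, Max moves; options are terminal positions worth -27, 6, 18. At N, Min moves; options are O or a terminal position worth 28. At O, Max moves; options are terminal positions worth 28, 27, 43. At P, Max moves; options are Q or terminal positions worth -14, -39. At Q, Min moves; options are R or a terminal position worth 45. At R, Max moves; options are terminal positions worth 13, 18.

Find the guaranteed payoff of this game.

D (Max): max(14, 22, -50) = 22
C (Min): min(22, 6, 16) = 6
B (Max): max(6, -20, 47) = 47
G (Max): max(7, -34) = 7
H (Max): max(31, -33, -7) = 31
I (Max): max(-50, 11) = 11
F (Min): min(7, 31, 11) = 7
K (Max): max(11, 50) = 50
L (Max): max(-21, 49) = 49
M (Max): max(-27, 6, 18) = 18
J (Min): min(50, 49, 18) = 18
O (Max): max(28, 27, 43) = 43
N (Min): min(43, 28) = 28
E (Max): max(7, 18, 28) = 28
R (Max): max(13, 18) = 18
Q (Min): min(18, 45) = 18
P (Max): max(18, -14, -39) = 18
Root (Min): min(47, 28, 18) = 18

18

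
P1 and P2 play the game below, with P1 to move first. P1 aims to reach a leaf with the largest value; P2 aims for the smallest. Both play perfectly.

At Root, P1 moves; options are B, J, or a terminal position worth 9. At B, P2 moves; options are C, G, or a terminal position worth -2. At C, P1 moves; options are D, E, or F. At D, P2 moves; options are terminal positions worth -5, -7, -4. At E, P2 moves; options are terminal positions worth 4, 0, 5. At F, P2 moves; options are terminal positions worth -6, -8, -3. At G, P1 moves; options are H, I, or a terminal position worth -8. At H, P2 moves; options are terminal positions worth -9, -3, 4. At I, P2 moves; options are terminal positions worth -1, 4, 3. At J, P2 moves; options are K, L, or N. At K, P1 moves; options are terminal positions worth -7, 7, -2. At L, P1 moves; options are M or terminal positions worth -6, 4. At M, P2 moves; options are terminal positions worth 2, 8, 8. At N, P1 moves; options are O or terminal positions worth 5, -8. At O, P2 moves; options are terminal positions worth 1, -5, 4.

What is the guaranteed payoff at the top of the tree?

9

D (P2): min(-5, -7, -4) = -7
E (P2): min(4, 0, 5) = 0
F (P2): min(-6, -8, -3) = -8
C (P1): max(-7, 0, -8) = 0
H (P2): min(-9, -3, 4) = -9
I (P2): min(-1, 4, 3) = -1
G (P1): max(-9, -1, -8) = -1
B (P2): min(0, -1, -2) = -2
K (P1): max(-7, 7, -2) = 7
M (P2): min(2, 8, 8) = 2
L (P1): max(2, -6, 4) = 4
O (P2): min(1, -5, 4) = -5
N (P1): max(-5, 5, -8) = 5
J (P2): min(7, 4, 5) = 4
Root (P1): max(-2, 4, 9) = 9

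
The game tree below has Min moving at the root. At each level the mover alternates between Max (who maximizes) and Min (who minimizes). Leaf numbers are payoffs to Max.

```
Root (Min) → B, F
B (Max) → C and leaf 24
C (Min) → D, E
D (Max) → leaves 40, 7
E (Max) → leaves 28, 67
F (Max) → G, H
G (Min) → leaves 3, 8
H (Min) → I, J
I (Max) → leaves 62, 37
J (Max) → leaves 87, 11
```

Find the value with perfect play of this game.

D (Max): max(40, 7) = 40
E (Max): max(28, 67) = 67
C (Min): min(40, 67) = 40
B (Max): max(40, 24) = 40
G (Min): min(3, 8) = 3
I (Max): max(62, 37) = 62
J (Max): max(87, 11) = 87
H (Min): min(62, 87) = 62
F (Max): max(3, 62) = 62
Root (Min): min(40, 62) = 40

40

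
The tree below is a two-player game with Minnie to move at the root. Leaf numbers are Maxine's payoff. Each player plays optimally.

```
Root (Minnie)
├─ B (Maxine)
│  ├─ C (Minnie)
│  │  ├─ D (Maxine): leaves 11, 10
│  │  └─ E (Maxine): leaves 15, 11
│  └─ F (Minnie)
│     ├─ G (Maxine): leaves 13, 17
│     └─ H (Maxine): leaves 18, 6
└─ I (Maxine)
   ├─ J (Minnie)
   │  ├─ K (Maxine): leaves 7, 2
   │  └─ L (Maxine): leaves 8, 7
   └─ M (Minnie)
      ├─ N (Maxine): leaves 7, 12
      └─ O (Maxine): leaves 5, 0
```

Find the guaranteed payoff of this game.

D (Maxine): max(11, 10) = 11
E (Maxine): max(15, 11) = 15
C (Minnie): min(11, 15) = 11
G (Maxine): max(13, 17) = 17
H (Maxine): max(18, 6) = 18
F (Minnie): min(17, 18) = 17
B (Maxine): max(11, 17) = 17
K (Maxine): max(7, 2) = 7
L (Maxine): max(8, 7) = 8
J (Minnie): min(7, 8) = 7
N (Maxine): max(7, 12) = 12
O (Maxine): max(5, 0) = 5
M (Minnie): min(12, 5) = 5
I (Maxine): max(7, 5) = 7
Root (Minnie): min(17, 7) = 7

7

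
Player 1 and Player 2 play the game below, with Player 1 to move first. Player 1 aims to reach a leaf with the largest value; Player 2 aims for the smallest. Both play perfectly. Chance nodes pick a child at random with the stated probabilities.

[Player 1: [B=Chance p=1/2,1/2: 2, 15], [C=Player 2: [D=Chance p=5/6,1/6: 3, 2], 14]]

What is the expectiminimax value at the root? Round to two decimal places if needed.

B (Chance): 1/2·2 + 1/2·15 = 8.5
D (Chance): 5/6·3 + 1/6·2 = 2.83
C (Player 2): min(2.83, 14) = 2.83
Root (Player 1): max(8.5, 2.83) = 8.5

8.5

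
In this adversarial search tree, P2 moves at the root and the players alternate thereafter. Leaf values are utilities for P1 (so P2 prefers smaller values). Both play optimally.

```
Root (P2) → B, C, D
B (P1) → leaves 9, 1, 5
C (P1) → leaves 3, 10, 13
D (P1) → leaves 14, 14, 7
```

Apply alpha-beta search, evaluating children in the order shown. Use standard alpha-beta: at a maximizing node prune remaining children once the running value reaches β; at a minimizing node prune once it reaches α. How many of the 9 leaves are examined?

B [α=-∞,β=+∞]: v=9
C [α=-∞,β=9]: v=10 after child 2 ≥ β → β-cutoff, skip 1
D [α=-∞,β=9]: v=14 after child 1 ≥ β → β-cutoff, skip 2
Root [α=-∞,β=+∞]: v=9
Leaves evaluated: 6 of 9.

6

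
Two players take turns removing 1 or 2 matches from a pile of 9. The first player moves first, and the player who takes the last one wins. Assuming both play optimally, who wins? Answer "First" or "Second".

Second

i:   0  1  2  3  4  5  6  7  8  9
     L  W  W  L  W  W  L  W  W  L
Position 9 is L, so the second player wins.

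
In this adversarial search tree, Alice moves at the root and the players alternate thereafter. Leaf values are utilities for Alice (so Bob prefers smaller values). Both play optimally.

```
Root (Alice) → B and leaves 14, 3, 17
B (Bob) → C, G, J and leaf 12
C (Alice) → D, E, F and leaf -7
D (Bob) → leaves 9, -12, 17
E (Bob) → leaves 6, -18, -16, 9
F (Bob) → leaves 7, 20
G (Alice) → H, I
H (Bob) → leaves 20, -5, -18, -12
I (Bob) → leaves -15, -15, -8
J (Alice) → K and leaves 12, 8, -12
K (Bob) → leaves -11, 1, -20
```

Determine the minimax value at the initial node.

D (Bob): min(9, -12, 17) = -12
E (Bob): min(6, -18, -16, 9) = -18
F (Bob): min(7, 20) = 7
C (Alice): max(-12, -18, 7, -7) = 7
H (Bob): min(20, -5, -18, -12) = -18
I (Bob): min(-15, -15, -8) = -15
G (Alice): max(-18, -15) = -15
K (Bob): min(-11, 1, -20) = -20
J (Alice): max(-20, 12, 8, -12) = 12
B (Bob): min(7, -15, 12, 12) = -15
Root (Alice): max(-15, 14, 3, 17) = 17

17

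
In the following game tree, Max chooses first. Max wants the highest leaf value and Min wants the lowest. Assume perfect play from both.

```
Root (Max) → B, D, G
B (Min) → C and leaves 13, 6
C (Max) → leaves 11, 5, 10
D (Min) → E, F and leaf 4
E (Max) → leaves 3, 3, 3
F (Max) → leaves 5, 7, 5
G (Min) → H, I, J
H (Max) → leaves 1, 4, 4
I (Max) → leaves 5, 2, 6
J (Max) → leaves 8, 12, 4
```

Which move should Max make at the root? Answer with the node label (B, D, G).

B

C (Max): max(11, 5, 10) = 11
B (Min): min(11, 13, 6) = 6
E (Max): max(3, 3, 3) = 3
F (Max): max(5, 7, 5) = 7
D (Min): min(3, 7, 4) = 3
H (Max): max(1, 4, 4) = 4
I (Max): max(5, 2, 6) = 6
J (Max): max(8, 12, 4) = 12
G (Min): min(4, 6, 12) = 4
Root (Max): max(6, 3, 4) = 6
Max picks the child with the highest value: B (value 6).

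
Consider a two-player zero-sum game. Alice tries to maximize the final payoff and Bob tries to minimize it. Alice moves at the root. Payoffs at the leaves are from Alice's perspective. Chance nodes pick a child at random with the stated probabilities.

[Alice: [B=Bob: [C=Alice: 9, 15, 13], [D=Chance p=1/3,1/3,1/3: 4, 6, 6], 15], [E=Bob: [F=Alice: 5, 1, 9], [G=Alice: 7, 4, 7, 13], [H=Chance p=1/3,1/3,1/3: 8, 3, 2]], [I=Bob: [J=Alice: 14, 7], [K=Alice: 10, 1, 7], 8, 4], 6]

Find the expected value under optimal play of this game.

C (Alice): max(9, 15, 13) = 15
D (Chance): 1/3·4 + 1/3·6 + 1/3·6 = 5.33
B (Bob): min(15, 5.33, 15) = 5.33
F (Alice): max(5, 1, 9) = 9
G (Alice): max(7, 4, 7, 13) = 13
H (Chance): 1/3·8 + 1/3·3 + 1/3·2 = 4.33
E (Bob): min(9, 13, 4.33) = 4.33
J (Alice): max(14, 7) = 14
K (Alice): max(10, 1, 7) = 10
I (Bob): min(14, 10, 8, 4) = 4
Root (Alice): max(5.33, 4.33, 4, 6) = 6

6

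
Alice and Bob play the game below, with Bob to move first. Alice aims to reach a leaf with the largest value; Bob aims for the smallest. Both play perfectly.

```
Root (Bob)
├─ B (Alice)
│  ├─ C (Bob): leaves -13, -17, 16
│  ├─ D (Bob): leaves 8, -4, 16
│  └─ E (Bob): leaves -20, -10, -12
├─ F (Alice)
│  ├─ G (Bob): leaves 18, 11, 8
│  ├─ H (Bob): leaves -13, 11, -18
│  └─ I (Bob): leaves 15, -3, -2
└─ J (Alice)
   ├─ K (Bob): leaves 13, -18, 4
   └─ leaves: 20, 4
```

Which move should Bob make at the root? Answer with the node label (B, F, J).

B

C (Bob): min(-13, -17, 16) = -17
D (Bob): min(8, -4, 16) = -4
E (Bob): min(-20, -10, -12) = -20
B (Alice): max(-17, -4, -20) = -4
G (Bob): min(18, 11, 8) = 8
H (Bob): min(-13, 11, -18) = -18
I (Bob): min(15, -3, -2) = -3
F (Alice): max(8, -18, -3) = 8
K (Bob): min(13, -18, 4) = -18
J (Alice): max(-18, 20, 4) = 20
Root (Bob): min(-4, 8, 20) = -4
Bob picks the child with the lowest value: B (value -4).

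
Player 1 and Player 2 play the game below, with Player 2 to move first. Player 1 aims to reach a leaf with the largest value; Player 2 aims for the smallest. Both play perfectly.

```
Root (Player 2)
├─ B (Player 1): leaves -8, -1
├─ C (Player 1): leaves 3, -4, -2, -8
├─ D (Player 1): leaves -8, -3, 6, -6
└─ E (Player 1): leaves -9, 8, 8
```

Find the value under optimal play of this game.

B (Player 1): max(-8, -1) = -1
C (Player 1): max(3, -4, -2, -8) = 3
D (Player 1): max(-8, -3, 6, -6) = 6
E (Player 1): max(-9, 8, 8) = 8
Root (Player 2): min(-1, 3, 6, 8) = -1

-1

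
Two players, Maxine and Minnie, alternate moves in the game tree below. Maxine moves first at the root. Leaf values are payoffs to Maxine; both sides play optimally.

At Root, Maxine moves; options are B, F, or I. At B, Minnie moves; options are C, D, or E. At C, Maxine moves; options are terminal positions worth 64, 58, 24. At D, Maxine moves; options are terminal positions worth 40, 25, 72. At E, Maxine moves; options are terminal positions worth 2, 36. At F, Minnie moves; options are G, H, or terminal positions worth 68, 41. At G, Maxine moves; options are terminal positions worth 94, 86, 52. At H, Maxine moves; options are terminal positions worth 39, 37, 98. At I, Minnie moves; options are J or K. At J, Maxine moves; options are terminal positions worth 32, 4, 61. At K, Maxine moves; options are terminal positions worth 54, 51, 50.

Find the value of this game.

C (Maxine): max(64, 58, 24) = 64
D (Maxine): max(40, 25, 72) = 72
E (Maxine): max(2, 36) = 36
B (Minnie): min(64, 72, 36) = 36
G (Maxine): max(94, 86, 52) = 94
H (Maxine): max(39, 37, 98) = 98
F (Minnie): min(94, 98, 68, 41) = 41
J (Maxine): max(32, 4, 61) = 61
K (Maxine): max(54, 51, 50) = 54
I (Minnie): min(61, 54) = 54
Root (Maxine): max(36, 41, 54) = 54

54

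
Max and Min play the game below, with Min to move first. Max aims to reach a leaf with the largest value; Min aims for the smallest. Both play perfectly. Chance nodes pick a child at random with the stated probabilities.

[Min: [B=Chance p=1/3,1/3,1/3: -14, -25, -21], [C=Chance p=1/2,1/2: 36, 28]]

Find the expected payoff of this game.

B (Chance): 1/3·-14 + 1/3·-25 + 1/3·-21 = -20
C (Chance): 1/2·36 + 1/2·28 = 32
Root (Min): min(-20, 32) = -20

-20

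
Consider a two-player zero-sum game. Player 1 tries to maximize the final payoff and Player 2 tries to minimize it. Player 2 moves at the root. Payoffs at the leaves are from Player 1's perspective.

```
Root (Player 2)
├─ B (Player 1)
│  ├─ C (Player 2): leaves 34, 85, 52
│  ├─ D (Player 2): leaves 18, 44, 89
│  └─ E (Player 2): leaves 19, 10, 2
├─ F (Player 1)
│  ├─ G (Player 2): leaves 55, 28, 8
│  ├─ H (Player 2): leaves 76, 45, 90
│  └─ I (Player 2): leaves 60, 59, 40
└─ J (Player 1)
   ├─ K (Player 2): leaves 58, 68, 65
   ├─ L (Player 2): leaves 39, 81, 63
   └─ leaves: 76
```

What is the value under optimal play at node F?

45

G: min(55, 28, 8) = 8
H: min(76, 45, 90) = 45
I: min(60, 59, 40) = 40
F: max(8, 45, 40) = 45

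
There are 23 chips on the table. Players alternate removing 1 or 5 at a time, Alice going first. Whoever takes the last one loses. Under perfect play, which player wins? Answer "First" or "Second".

Mark each pile size as W (mover wins) or L (mover loses):
i:   0  1  2  3  4  5  6  7  8  9 10 11 12 13 14 15 16 17 18 19 20 21 22 23
     W  L  W  L  W  L  W  L  W  L  W  L  W  L  W  L  W  L  W  L  W  L  W  L
Position 23 is L, so the second player wins.

Second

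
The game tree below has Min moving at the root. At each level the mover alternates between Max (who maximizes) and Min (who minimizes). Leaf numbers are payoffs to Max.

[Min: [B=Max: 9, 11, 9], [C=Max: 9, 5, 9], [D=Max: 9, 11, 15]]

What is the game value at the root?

9

B (Max): max(9, 11, 9) = 11
C (Max): max(9, 5, 9) = 9
D (Max): max(9, 11, 15) = 15
Root (Min): min(11, 9, 15) = 9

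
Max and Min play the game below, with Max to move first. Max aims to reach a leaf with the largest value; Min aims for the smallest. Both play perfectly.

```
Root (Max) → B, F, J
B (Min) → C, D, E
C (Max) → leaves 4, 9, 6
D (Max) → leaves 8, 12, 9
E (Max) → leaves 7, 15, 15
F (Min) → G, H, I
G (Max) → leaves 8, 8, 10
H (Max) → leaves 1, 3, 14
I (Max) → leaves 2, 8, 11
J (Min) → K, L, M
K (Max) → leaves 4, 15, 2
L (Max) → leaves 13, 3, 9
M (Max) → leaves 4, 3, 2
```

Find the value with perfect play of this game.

C (Max): max(4, 9, 6) = 9
D (Max): max(8, 12, 9) = 12
E (Max): max(7, 15, 15) = 15
B (Min): min(9, 12, 15) = 9
G (Max): max(8, 8, 10) = 10
H (Max): max(1, 3, 14) = 14
I (Max): max(2, 8, 11) = 11
F (Min): min(10, 14, 11) = 10
K (Max): max(4, 15, 2) = 15
L (Max): max(13, 3, 9) = 13
M (Max): max(4, 3, 2) = 4
J (Min): min(15, 13, 4) = 4
Root (Max): max(9, 10, 4) = 10

10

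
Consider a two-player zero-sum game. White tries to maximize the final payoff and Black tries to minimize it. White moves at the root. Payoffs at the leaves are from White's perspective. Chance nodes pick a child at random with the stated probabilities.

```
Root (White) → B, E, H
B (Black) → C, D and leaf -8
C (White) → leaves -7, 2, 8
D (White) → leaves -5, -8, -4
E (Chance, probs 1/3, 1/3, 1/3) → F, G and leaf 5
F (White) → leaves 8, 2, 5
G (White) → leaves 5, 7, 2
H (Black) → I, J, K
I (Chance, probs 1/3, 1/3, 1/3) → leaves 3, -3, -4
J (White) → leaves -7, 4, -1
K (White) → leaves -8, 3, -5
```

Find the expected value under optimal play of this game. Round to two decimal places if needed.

6.67

C (White): max(-7, 2, 8) = 8
D (White): max(-5, -8, -4) = -4
B (Black): min(8, -4, -8) = -8
F (White): max(8, 2, 5) = 8
G (White): max(5, 7, 2) = 7
E (Chance): 1/3·8 + 1/3·7 + 1/3·5 = 6.67
I (Chance): 1/3·3 + 1/3·-3 + 1/3·-4 = -1.33
J (White): max(-7, 4, -1) = 4
K (White): max(-8, 3, -5) = 3
H (Black): min(-1.33, 4, 3) = -1.33
Root (White): max(-8, 6.67, -1.33) = 6.67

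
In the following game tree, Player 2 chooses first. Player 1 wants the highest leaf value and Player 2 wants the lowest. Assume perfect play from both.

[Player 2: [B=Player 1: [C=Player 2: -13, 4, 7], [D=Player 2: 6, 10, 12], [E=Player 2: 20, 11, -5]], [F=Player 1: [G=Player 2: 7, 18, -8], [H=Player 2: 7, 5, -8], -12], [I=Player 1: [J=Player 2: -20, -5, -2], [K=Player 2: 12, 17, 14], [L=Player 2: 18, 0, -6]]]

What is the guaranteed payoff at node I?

12

J: min(-20, -5, -2) = -20
K: min(12, 17, 14) = 12
L: min(18, 0, -6) = -6
I: max(-20, 12, -6) = 12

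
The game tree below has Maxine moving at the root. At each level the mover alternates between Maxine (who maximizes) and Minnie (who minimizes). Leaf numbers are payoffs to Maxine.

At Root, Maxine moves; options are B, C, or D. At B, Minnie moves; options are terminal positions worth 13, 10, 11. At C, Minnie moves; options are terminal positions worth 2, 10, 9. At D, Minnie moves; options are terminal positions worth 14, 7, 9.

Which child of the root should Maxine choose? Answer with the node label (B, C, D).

B (Minnie): min(13, 10, 11) = 10
C (Minnie): min(2, 10, 9) = 2
D (Minnie): min(14, 7, 9) = 7
Root (Maxine): max(10, 2, 7) = 10
Maxine picks the child with the highest value: B (value 10).

B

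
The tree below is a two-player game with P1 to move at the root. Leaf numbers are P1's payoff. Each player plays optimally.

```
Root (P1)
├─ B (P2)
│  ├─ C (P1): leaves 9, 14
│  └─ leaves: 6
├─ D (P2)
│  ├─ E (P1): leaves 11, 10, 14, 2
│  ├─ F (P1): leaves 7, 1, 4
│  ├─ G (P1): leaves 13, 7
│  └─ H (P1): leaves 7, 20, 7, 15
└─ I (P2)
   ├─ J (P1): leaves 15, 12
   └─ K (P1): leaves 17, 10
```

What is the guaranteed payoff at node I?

15

J: max(15, 12) = 15
K: max(17, 10) = 17
I: min(15, 17) = 15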